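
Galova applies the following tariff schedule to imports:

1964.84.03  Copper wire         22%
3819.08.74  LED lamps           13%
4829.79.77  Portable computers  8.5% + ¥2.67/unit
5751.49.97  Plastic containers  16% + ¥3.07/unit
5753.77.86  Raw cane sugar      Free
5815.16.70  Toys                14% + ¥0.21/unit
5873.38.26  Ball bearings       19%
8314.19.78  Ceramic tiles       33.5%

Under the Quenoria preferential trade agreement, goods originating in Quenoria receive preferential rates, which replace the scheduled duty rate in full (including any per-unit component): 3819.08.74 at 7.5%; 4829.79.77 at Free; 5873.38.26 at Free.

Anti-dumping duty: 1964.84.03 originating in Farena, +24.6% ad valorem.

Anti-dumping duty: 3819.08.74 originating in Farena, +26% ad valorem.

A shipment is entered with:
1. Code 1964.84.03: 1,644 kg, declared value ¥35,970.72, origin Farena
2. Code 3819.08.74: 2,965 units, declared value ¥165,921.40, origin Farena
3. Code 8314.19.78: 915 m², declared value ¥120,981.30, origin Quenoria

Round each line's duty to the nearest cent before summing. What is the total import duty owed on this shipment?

¥122,000.45

Line 1 (1964.84.03, Farena, 1,644 kg, ¥35,970.72):
Base rate for 1964.84.03 is 22%.
Additional duty on 1964.84.03 from Farena: +24.6%. Applied ad valorem rate: 22% + 24.6% = 46.6%.
Duty = ¥35,970.72 × 46.6% = ¥16,762.36.
Line 2 (3819.08.74, Farena, 2,965 units, ¥165,921.40):
Base rate for 3819.08.74 is 13%.
3819.08.74 has an FTA preferential rate, but origin Farena is not Quenoria; base rate stands.
Additional duty on 3819.08.74 from Farena: +26%. Applied ad valorem rate: 13% + 26% = 39%.
Duty = ¥165,921.40 × 39% = ¥64,709.35.
Line 3 (8314.19.78, Quenoria, 915 m², ¥120,981.30):
Base rate for 8314.19.78 is 33.5%.
Origin Quenoria is the FTA partner but 8314.19.78 is not on the preference list; base rate stands.
Duty = ¥120,981.30 × 33.5% = ¥40,528.74.
Total = ¥16,762.36 + ¥64,709.35 + ¥40,528.74 = ¥122,000.45.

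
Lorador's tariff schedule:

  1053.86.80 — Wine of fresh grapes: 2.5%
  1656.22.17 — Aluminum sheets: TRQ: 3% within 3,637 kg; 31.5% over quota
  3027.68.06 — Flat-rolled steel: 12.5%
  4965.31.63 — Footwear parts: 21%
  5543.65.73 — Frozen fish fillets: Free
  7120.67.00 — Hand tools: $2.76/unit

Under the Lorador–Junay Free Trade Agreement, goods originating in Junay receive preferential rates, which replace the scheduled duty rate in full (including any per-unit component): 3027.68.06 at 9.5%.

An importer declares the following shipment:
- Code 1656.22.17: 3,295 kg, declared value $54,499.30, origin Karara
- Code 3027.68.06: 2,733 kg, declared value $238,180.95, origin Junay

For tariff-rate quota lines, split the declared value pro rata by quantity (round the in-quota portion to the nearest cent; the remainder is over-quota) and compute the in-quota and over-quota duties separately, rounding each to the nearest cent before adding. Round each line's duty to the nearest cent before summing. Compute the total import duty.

Line 1 (1656.22.17, Karara, 3,295 kg, $54,499.30):
Code 1656.22.17 is under a tariff-rate quota (threshold 3,637 kg). Quantity 3,295 kg is within the quota, so the in-quota rate 3% applies to the full value.
Duty = $54,499.30 × 3% = $1,634.98.
Line 2 (3027.68.06, Junay, 2,733 kg, $238,180.95):
Base rate for 3027.68.06 is 12.5%.
Origin Junay qualifies under the Lorador–Junay agreement and 3027.68.06 is covered: preferential rate 9.5% applies instead.
Duty = $238,180.95 × 9.5% = $22,627.19.
Total = $1,634.98 + $22,627.19 = $24,262.17.

$24,262.17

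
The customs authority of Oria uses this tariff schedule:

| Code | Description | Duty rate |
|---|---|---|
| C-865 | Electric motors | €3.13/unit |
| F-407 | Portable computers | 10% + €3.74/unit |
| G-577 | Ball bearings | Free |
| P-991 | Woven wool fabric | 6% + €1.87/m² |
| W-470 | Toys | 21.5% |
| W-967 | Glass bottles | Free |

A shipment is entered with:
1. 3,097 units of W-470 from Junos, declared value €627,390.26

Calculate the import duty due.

€134,888.91

Line 1 (W-470, Junos, 3,097 units, €627,390.26):
Base rate for W-470 is 21.5%.
Duty = €627,390.26 × 21.5% = €134,888.91.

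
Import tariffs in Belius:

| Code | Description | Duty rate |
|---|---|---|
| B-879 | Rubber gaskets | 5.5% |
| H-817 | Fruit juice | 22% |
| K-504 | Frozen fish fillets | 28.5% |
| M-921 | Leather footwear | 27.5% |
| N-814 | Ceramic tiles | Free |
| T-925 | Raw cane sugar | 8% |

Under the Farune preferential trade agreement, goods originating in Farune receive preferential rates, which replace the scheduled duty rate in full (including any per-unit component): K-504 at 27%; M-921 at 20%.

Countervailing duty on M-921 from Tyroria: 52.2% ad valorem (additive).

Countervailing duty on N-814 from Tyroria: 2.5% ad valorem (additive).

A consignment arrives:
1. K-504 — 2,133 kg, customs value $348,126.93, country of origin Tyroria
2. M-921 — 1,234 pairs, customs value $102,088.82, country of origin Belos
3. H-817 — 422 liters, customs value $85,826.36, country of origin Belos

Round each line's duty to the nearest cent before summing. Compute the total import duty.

Line 1 (K-504, Tyroria, 2,133 kg, $348,126.93):
Base rate for K-504 is 28.5%.
K-504 has an FTA preferential rate, but origin Tyroria is not Farune; base rate stands.
Duty = $348,126.93 × 28.5% = $99,216.18.
Line 2 (M-921, Belos, 1,234 pairs, $102,088.82):
Base rate for M-921 is 27.5%.
M-921 has an FTA preferential rate, but origin Belos is not Farune; base rate stands.
The additional-duty order on M-921 targets Tyroria, not Belos; it does not apply.
Duty = $102,088.82 × 27.5% = $28,074.43.
Line 3 (H-817, Belos, 422 liters, $85,826.36):
Base rate for H-817 is 22%.
Duty = $85,826.36 × 22% = $18,881.80.
Total = $99,216.18 + $28,074.43 + $18,881.80 = $146,172.41.

$146,172.41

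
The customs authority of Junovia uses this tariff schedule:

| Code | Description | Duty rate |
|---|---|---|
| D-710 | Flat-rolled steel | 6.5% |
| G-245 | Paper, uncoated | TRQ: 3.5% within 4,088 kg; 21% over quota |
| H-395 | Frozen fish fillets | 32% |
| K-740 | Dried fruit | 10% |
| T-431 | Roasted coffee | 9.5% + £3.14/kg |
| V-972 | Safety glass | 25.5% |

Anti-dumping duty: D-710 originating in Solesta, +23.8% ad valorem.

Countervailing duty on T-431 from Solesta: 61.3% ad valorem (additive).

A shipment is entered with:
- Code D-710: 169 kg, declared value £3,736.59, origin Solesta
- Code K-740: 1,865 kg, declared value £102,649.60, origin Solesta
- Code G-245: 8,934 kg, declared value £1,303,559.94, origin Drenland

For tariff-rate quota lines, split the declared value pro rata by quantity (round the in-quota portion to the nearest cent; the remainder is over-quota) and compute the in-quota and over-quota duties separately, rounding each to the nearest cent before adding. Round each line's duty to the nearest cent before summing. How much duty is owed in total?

Line 1 (D-710, Solesta, 169 kg, £3,736.59):
Base rate for D-710 is 6.5%.
Additional duty on D-710 from Solesta: +23.8%. Applied ad valorem rate: 6.5% + 23.8% = 30.3%.
Duty = £3,736.59 × 30.3% = £1,132.19.
Line 2 (K-740, Solesta, 1,865 kg, £102,649.60):
Base rate for K-740 is 10%.
Duty = £102,649.60 × 10% = £10,264.96.
Line 3 (G-245, Drenland, 8,934 kg, £1,303,559.94):
Code G-245 is under a tariff-rate quota (threshold 4,088 kg). In-quota: 4,088 kg at 3.5%; over-quota: 4,846 kg at 21%.
Pro-rata value split: in-quota = £1,303,559.94 × 4,088/8,934 = £596,480.08; over-quota = £1,303,559.94 − £596,480.08 = £707,079.86.
In-quota duty = £596,480.08 × 3.5% = £20,876.80. Over-quota duty = £707,079.86 × 21% = £148,486.77.
Line duty = £20,876.80 + £148,486.77 = £169,363.57.
Total = £1,132.19 + £10,264.96 + £169,363.57 = £180,760.72.

£180,760.72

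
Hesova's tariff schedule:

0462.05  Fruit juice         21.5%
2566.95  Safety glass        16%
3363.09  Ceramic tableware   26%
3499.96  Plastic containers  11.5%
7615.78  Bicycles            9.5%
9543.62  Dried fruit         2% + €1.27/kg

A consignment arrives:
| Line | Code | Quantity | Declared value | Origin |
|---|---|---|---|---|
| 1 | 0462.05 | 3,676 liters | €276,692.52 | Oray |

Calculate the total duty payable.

Line 1 (0462.05, Oray, 3,676 liters, €276,692.52):
Base rate for 0462.05 is 21.5%.
Duty = €276,692.52 × 21.5% = €59,488.89.

€59,488.89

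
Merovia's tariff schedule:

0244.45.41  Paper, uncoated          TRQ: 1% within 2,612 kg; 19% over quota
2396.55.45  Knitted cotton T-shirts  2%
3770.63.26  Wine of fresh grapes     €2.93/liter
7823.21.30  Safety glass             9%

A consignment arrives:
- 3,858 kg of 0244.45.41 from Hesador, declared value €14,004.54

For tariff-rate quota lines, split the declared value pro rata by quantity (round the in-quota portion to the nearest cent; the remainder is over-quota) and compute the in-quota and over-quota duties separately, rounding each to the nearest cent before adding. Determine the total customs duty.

Line 1 (0244.45.41, Hesador, 3,858 kg, €14,004.54):
Code 0244.45.41 is under a tariff-rate quota (threshold 2,612 kg). In-quota: 2,612 kg at 1%; over-quota: 1,246 kg at 19%.
Pro-rata value split: in-quota = €14,004.54 × 2,612/3,858 = €9,481.56; over-quota = €14,004.54 − €9,481.56 = €4,522.98.
In-quota duty = €9,481.56 × 1% = €94.82. Over-quota duty = €4,522.98 × 19% = €859.37.
Line duty = €94.82 + €859.37 = €954.19.

€954.19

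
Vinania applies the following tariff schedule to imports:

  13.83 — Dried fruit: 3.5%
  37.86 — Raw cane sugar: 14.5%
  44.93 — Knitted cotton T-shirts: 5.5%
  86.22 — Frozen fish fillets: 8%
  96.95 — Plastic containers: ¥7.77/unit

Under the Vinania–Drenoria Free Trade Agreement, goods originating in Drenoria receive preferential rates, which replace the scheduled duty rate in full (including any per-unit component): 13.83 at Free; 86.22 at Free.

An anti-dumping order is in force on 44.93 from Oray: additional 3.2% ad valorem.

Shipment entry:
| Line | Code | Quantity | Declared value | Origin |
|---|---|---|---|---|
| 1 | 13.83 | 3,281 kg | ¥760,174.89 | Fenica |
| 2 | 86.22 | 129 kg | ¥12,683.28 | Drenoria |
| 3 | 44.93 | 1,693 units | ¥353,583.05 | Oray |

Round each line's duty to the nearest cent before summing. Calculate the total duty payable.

Line 1 (13.83, Fenica, 3,281 kg, ¥760,174.89):
Base rate for 13.83 is 3.5%.
13.83 has an FTA preferential rate, but origin Fenica is not Drenoria; base rate stands.
Duty = ¥760,174.89 × 3.5% = ¥26,606.12.
Line 2 (86.22, Drenoria, 129 kg, ¥12,683.28):
Base rate for 86.22 is 8%.
Origin Drenoria qualifies under the Vinania–Drenoria agreement and 86.22 is covered: preferential rate Free applies instead.
Duty = ¥12,683.28 × 0% = ¥0.00.
Line 3 (44.93, Oray, 1,693 units, ¥353,583.05):
Base rate for 44.93 is 5.5%.
Additional duty on 44.93 from Oray: +3.2%. Applied ad valorem rate: 5.5% + 3.2% = 8.7%.
Duty = ¥353,583.05 × 8.7% = ¥30,761.73.
Total = ¥26,606.12 + ¥0.00 + ¥30,761.73 = ¥57,367.85.

¥57,367.85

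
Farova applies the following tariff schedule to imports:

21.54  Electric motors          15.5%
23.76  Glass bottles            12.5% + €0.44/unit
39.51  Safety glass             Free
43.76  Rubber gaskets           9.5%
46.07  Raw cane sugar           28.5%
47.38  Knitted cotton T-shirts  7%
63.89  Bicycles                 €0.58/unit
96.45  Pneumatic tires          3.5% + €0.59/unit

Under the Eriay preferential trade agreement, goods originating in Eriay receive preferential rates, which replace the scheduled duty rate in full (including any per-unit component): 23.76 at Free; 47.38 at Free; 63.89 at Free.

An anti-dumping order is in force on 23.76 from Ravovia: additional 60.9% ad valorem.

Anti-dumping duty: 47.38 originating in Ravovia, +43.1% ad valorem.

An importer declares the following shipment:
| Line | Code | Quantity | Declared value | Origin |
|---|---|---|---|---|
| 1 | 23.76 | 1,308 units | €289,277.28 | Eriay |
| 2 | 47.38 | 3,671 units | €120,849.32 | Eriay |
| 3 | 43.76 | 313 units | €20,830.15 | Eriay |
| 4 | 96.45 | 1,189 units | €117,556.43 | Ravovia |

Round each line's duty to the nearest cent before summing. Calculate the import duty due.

€6,794.85

Line 1 (23.76, Eriay, 1,308 units, €289,277.28):
Base rate for 23.76 is 12.5% + €0.44/unit.
Origin Eriay qualifies under the Farova–Eriay agreement and 23.76 is covered: preferential rate Free applies instead.
The additional-duty order on 23.76 targets Ravovia, not Eriay; it does not apply.
Duty = €289,277.28 × 0% = €0.00.
Line 2 (47.38, Eriay, 3,671 units, €120,849.32):
Base rate for 47.38 is 7%.
Origin Eriay qualifies under the Farova–Eriay agreement and 47.38 is covered: preferential rate Free applies instead.
The additional-duty order on 47.38 targets Ravovia, not Eriay; it does not apply.
Duty = €120,849.32 × 0% = €0.00.
Line 3 (43.76, Eriay, 313 units, €20,830.15):
Base rate for 43.76 is 9.5%.
Origin Eriay is the FTA partner but 43.76 is not on the preference list; base rate stands.
Duty = €20,830.15 × 9.5% = €1,978.86.
Line 4 (96.45, Ravovia, 1,189 units, €117,556.43):
Base rate for 96.45 is 3.5% + €0.59/unit.
Duty = €117,556.43 × 3.5% + 1,189 × €0.59 = €4,815.99.
Total = €0.00 + €0.00 + €1,978.86 + €4,815.99 = €6,794.85.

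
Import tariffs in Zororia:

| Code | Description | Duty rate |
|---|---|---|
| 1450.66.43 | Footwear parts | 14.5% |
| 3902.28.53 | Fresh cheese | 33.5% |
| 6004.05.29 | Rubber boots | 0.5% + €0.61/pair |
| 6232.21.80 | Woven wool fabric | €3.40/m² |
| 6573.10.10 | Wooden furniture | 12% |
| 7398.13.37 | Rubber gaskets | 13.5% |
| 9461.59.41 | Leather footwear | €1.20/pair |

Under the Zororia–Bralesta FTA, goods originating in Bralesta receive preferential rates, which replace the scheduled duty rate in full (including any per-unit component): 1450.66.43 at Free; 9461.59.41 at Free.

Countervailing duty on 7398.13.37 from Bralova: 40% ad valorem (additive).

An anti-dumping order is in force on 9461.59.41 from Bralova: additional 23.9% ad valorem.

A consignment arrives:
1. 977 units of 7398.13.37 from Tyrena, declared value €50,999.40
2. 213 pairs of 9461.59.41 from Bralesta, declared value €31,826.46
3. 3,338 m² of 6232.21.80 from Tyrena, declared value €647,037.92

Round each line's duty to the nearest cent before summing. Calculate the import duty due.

€18,234.12

Line 1 (7398.13.37, Tyrena, 977 units, €50,999.40):
Base rate for 7398.13.37 is 13.5%.
The additional-duty order on 7398.13.37 targets Bralova, not Tyrena; it does not apply.
Duty = €50,999.40 × 13.5% = €6,884.92.
Line 2 (9461.59.41, Bralesta, 213 pairs, €31,826.46):
Base rate for 9461.59.41 is €1.20/pair.
Origin Bralesta qualifies under the Zororia–Bralesta agreement and 9461.59.41 is covered: preferential rate Free applies instead.
The additional-duty order on 9461.59.41 targets Bralova, not Bralesta; it does not apply.
Duty = €31,826.46 × 0% = €0.00.
Line 3 (6232.21.80, Tyrena, 3,338 m², €647,037.92):
Base rate for 6232.21.80 is €3.40/m².
Duty = 3,338 × €3.40 = €11,349.20.
Total = €6,884.92 + €0.00 + €11,349.20 = €18,234.12.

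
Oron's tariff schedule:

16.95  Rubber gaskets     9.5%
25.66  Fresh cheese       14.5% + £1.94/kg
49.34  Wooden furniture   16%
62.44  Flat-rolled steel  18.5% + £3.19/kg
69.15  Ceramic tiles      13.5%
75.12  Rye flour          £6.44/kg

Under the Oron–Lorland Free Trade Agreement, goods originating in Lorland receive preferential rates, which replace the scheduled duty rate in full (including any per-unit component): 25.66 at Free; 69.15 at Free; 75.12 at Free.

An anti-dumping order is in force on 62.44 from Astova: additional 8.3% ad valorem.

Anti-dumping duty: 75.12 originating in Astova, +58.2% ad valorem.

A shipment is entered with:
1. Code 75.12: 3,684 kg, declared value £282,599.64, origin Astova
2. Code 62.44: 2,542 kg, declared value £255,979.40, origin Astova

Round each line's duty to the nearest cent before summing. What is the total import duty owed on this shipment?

£264,909.41

Line 1 (75.12, Astova, 3,684 kg, £282,599.64):
Base rate for 75.12 is £6.44/kg.
75.12 has an FTA preferential rate, but origin Astova is not Lorland; base rate stands.
Additional duty on 75.12 from Astova: +58.2% ad valorem. Applied ad valorem rate = 58.2%.
Duty = £282,599.64 × 58.2% + 3,684 × £6.44 = £188,197.95.
Line 2 (62.44, Astova, 2,542 kg, £255,979.40):
Base rate for 62.44 is 18.5% + £3.19/kg.
Additional duty on 62.44 from Astova: +8.3%. Applied ad valorem rate: 18.5% + 8.3% = 26.8%.
Duty = £255,979.40 × 26.8% + 2,542 × £3.19 = £76,711.46.
Total = £188,197.95 + £76,711.46 = £264,909.41.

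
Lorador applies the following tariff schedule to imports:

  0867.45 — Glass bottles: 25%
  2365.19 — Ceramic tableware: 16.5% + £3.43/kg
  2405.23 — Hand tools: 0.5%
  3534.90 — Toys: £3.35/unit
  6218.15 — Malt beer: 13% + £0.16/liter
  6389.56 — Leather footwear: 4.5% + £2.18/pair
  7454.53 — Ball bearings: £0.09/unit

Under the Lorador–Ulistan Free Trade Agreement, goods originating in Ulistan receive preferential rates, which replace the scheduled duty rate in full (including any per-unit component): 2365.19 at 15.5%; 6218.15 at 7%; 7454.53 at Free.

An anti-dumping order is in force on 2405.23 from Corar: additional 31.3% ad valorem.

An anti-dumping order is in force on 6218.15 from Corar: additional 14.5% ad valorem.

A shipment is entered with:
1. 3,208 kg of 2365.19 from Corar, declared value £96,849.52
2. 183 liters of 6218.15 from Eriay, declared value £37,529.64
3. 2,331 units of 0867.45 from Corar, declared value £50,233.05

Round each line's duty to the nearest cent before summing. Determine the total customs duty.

£44,450.00

Line 1 (2365.19, Corar, 3,208 kg, £96,849.52):
Base rate for 2365.19 is 16.5% + £3.43/kg.
2365.19 has an FTA preferential rate, but origin Corar is not Ulistan; base rate stands.
Duty = £96,849.52 × 16.5% + 3,208 × £3.43 = £26,983.61.
Line 2 (6218.15, Eriay, 183 liters, £37,529.64):
Base rate for 6218.15 is 13% + £0.16/liter.
6218.15 has an FTA preferential rate, but origin Eriay is not Ulistan; base rate stands.
The additional-duty order on 6218.15 targets Corar, not Eriay; it does not apply.
Duty = £37,529.64 × 13% + 183 × £0.16 = £4,908.13.
Line 3 (0867.45, Corar, 2,331 units, £50,233.05):
Base rate for 0867.45 is 25%.
Duty = £50,233.05 × 25% = £12,558.26.
Total = £26,983.61 + £4,908.13 + £12,558.26 = £44,450.00.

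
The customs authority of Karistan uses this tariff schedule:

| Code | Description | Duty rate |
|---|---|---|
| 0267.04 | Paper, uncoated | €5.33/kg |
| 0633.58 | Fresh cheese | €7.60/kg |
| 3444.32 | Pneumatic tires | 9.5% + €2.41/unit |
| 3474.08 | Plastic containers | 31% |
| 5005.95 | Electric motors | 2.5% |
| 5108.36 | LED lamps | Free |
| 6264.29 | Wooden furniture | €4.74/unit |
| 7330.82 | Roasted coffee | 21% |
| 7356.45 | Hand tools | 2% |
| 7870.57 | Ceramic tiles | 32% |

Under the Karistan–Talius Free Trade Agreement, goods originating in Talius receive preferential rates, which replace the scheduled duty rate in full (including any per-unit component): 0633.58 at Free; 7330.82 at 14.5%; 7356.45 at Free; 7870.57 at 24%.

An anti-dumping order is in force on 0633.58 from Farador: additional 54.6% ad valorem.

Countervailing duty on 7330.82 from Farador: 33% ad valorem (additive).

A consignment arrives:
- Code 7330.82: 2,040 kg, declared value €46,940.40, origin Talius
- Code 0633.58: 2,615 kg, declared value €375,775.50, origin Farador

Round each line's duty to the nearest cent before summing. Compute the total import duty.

Line 1 (7330.82, Talius, 2,040 kg, €46,940.40):
Base rate for 7330.82 is 21%.
Origin Talius qualifies under the Karistan–Talius agreement and 7330.82 is covered: preferential rate 14.5% applies instead.
The additional-duty order on 7330.82 targets Farador, not Talius; it does not apply.
Duty = €46,940.40 × 14.5% = €6,806.36.
Line 2 (0633.58, Farador, 2,615 kg, €375,775.50):
Base rate for 0633.58 is €7.60/kg.
0633.58 has an FTA preferential rate, but origin Farador is not Talius; base rate stands.
Additional duty on 0633.58 from Farador: +54.6% ad valorem. Applied ad valorem rate = 54.6%.
Duty = €375,775.50 × 54.6% + 2,615 × €7.60 = €225,047.42.
Total = €6,806.36 + €225,047.42 = €231,853.78.

€231,853.78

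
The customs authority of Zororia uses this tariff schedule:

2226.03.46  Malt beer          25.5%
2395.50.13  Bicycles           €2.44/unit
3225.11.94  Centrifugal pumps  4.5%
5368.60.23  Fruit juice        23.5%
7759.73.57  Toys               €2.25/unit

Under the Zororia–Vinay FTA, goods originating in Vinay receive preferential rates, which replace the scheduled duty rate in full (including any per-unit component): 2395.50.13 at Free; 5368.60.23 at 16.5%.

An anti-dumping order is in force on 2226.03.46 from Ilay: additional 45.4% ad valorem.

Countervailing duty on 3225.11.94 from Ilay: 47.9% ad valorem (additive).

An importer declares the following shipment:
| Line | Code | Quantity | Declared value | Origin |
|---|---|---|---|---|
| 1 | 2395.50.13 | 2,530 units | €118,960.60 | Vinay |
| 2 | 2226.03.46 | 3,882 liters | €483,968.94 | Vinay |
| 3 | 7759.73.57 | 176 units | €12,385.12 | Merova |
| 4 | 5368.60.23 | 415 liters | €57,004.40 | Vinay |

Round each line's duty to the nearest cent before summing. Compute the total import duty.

Line 1 (2395.50.13, Vinay, 2,530 units, €118,960.60):
Base rate for 2395.50.13 is €2.44/unit.
Origin Vinay qualifies under the Zororia–Vinay agreement and 2395.50.13 is covered: preferential rate Free applies instead.
Duty = €118,960.60 × 0% = €0.00.
Line 2 (2226.03.46, Vinay, 3,882 liters, €483,968.94):
Base rate for 2226.03.46 is 25.5%.
Origin Vinay is the FTA partner but 2226.03.46 is not on the preference list; base rate stands.
The additional-duty order on 2226.03.46 targets Ilay, not Vinay; it does not apply.
Duty = €483,968.94 × 25.5% = €123,412.08.
Line 3 (7759.73.57, Merova, 176 units, €12,385.12):
Base rate for 7759.73.57 is €2.25/unit.
Duty = 176 × €2.25 = €396.00.
Line 4 (5368.60.23, Vinay, 415 liters, €57,004.40):
Base rate for 5368.60.23 is 23.5%.
Origin Vinay qualifies under the Zororia–Vinay agreement and 5368.60.23 is covered: preferential rate 16.5% applies instead.
Duty = €57,004.40 × 16.5% = €9,405.73.
Total = €0.00 + €123,412.08 + €396.00 + €9,405.73 = €133,213.81.

€133,213.81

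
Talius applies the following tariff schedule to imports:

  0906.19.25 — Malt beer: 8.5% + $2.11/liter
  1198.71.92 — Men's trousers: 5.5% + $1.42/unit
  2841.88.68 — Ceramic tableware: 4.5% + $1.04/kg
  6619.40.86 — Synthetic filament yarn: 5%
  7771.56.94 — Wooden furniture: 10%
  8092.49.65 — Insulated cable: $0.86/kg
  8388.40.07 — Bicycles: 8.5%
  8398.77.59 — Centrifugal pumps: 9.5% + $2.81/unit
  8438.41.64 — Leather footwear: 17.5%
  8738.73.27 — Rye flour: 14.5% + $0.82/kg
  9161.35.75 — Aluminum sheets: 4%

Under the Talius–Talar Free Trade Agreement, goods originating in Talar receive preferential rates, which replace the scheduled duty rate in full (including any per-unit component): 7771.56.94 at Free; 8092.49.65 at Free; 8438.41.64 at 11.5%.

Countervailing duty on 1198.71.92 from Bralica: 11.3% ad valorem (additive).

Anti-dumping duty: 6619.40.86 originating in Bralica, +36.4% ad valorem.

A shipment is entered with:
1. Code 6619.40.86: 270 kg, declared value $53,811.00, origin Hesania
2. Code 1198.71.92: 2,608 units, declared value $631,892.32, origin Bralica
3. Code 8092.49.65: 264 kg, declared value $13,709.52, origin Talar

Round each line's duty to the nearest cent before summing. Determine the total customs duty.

Line 1 (6619.40.86, Hesania, 270 kg, $53,811.00):
Base rate for 6619.40.86 is 5%.
The additional-duty order on 6619.40.86 targets Bralica, not Hesania; it does not apply.
Duty = $53,811.00 × 5% = $2,690.55.
Line 2 (1198.71.92, Bralica, 2,608 units, $631,892.32):
Base rate for 1198.71.92 is 5.5% + $1.42/unit.
Additional duty on 1198.71.92 from Bralica: +11.3%. Applied ad valorem rate: 5.5% + 11.3% = 16.8%.
Duty = $631,892.32 × 16.8% + 2,608 × $1.42 = $109,861.27.
Line 3 (8092.49.65, Talar, 264 kg, $13,709.52):
Base rate for 8092.49.65 is $0.86/kg.
Origin Talar qualifies under the Talius–Talar agreement and 8092.49.65 is covered: preferential rate Free applies instead.
Duty = $13,709.52 × 0% = $0.00.
Total = $2,690.55 + $109,861.27 + $0.00 = $112,551.82.

$112,551.82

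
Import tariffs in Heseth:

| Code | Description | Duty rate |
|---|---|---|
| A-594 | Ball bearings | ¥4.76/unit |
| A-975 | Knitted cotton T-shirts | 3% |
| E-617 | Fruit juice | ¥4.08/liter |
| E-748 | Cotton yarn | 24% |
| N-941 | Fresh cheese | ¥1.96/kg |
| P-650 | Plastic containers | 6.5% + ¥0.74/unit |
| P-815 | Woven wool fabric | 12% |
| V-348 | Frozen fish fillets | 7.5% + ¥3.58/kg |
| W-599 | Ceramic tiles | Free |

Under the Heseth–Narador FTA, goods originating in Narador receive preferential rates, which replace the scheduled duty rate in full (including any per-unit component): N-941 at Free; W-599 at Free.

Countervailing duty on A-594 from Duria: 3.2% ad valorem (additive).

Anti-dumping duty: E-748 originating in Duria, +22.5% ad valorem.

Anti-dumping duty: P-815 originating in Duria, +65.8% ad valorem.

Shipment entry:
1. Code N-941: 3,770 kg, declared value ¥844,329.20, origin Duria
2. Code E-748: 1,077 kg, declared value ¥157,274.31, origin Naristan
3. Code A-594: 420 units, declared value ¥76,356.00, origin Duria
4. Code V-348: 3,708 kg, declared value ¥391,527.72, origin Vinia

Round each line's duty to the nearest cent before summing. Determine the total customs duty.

Line 1 (N-941, Duria, 3,770 kg, ¥844,329.20):
Base rate for N-941 is ¥1.96/kg.
N-941 has an FTA preferential rate, but origin Duria is not Narador; base rate stands.
Duty = 3,770 × ¥1.96 = ¥7,389.20.
Line 2 (E-748, Naristan, 1,077 kg, ¥157,274.31):
Base rate for E-748 is 24%.
The additional-duty order on E-748 targets Duria, not Naristan; it does not apply.
Duty = ¥157,274.31 × 24% = ¥37,745.83.
Line 3 (A-594, Duria, 420 units, ¥76,356.00):
Base rate for A-594 is ¥4.76/unit.
Additional duty on A-594 from Duria: +3.2% ad valorem. Applied ad valorem rate = 3.2%.
Duty = ¥76,356.00 × 3.2% + 420 × ¥4.76 = ¥4,442.59.
Line 4 (V-348, Vinia, 3,708 kg, ¥391,527.72):
Base rate for V-348 is 7.5% + ¥3.58/kg.
Duty = ¥391,527.72 × 7.5% + 3,708 × ¥3.58 = ¥42,639.22.
Total = ¥7,389.20 + ¥37,745.83 + ¥4,442.59 + ¥42,639.22 = ¥92,216.84.

¥92,216.84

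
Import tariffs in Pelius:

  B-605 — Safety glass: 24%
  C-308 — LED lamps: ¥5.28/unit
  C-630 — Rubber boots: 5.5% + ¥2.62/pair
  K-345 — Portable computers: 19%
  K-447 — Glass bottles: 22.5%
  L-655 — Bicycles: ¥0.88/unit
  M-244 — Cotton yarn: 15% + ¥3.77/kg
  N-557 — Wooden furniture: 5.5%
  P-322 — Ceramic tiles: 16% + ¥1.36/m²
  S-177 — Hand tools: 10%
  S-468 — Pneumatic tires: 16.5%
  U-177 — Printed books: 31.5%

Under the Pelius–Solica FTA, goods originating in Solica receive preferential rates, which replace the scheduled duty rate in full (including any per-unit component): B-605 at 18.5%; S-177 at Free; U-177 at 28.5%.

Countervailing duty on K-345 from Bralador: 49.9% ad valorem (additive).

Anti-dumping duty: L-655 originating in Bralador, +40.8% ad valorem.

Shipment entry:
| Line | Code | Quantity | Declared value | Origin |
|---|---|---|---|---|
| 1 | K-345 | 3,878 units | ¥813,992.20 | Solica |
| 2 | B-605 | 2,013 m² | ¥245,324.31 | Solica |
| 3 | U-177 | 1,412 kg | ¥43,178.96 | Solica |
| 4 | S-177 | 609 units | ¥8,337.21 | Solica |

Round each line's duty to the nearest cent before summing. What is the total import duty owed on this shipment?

Line 1 (K-345, Solica, 3,878 units, ¥813,992.20):
Base rate for K-345 is 19%.
Origin Solica is the FTA partner but K-345 is not on the preference list; base rate stands.
The additional-duty order on K-345 targets Bralador, not Solica; it does not apply.
Duty = ¥813,992.20 × 19% = ¥154,658.52.
Line 2 (B-605, Solica, 2,013 m², ¥245,324.31):
Base rate for B-605 is 24%.
Origin Solica qualifies under the Pelius–Solica agreement and B-605 is covered: preferential rate 18.5% applies instead.
Duty = ¥245,324.31 × 18.5% = ¥45,385.00.
Line 3 (U-177, Solica, 1,412 kg, ¥43,178.96):
Base rate for U-177 is 31.5%.
Origin Solica qualifies under the Pelius–Solica agreement and U-177 is covered: preferential rate 28.5% applies instead.
Duty = ¥43,178.96 × 28.5% = ¥12,306.00.
Line 4 (S-177, Solica, 609 units, ¥8,337.21):
Base rate for S-177 is 10%.
Origin Solica qualifies under the Pelius–Solica agreement and S-177 is covered: preferential rate Free applies instead.
Duty = ¥8,337.21 × 0% = ¥0.00.
Total = ¥154,658.52 + ¥45,385.00 + ¥12,306.00 + ¥0.00 = ¥212,349.52.

¥212,349.52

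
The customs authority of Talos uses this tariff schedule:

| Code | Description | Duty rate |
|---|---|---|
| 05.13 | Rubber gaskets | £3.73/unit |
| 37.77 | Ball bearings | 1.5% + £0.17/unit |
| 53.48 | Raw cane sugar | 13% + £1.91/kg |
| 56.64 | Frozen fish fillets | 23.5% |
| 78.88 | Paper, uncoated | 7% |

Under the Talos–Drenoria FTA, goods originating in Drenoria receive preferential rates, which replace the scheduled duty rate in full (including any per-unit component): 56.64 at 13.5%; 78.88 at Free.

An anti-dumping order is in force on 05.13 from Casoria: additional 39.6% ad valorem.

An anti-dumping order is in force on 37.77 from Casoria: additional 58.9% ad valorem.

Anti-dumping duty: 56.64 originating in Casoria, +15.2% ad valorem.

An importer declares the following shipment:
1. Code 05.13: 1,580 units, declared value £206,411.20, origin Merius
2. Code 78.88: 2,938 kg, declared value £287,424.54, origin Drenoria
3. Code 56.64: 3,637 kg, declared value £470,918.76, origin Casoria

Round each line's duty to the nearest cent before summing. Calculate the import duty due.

Line 1 (05.13, Merius, 1,580 units, £206,411.20):
Base rate for 05.13 is £3.73/unit.
The additional-duty order on 05.13 targets Casoria, not Merius; it does not apply.
Duty = 1,580 × £3.73 = £5,893.40.
Line 2 (78.88, Drenoria, 2,938 kg, £287,424.54):
Base rate for 78.88 is 7%.
Origin Drenoria qualifies under the Talos–Drenoria agreement and 78.88 is covered: preferential rate Free applies instead.
Duty = £287,424.54 × 0% = £0.00.
Line 3 (56.64, Casoria, 3,637 kg, £470,918.76):
Base rate for 56.64 is 23.5%.
56.64 has an FTA preferential rate, but origin Casoria is not Drenoria; base rate stands.
Additional duty on 56.64 from Casoria: +15.2%. Applied ad valorem rate: 23.5% + 15.2% = 38.7%.
Duty = £470,918.76 × 38.7% = £182,245.56.
Total = £5,893.40 + £0.00 + £182,245.56 = £188,138.96.

£188,138.96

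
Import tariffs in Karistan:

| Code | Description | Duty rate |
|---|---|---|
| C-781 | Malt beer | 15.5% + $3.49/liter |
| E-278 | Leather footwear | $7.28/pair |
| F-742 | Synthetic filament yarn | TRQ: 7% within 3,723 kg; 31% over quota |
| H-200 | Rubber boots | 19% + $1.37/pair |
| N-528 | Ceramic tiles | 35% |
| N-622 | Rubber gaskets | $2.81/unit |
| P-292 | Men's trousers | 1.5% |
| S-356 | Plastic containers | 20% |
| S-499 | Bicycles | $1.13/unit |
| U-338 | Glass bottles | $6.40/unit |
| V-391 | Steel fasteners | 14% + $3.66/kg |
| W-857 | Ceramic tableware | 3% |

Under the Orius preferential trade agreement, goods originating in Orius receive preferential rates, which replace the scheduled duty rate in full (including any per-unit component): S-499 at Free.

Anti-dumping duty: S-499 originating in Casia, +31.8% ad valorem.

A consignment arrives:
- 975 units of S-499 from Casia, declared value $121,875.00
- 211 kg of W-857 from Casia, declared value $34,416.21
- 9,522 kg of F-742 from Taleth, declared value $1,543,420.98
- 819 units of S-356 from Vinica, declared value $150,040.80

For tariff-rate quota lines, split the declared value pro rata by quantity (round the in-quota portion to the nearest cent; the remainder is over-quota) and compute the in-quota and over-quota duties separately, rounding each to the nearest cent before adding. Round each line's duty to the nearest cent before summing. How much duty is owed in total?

$404,528.49

Line 1 (S-499, Casia, 975 units, $121,875.00):
Base rate for S-499 is $1.13/unit.
S-499 has an FTA preferential rate, but origin Casia is not Orius; base rate stands.
Additional duty on S-499 from Casia: +31.8% ad valorem. Applied ad valorem rate = 31.8%.
Duty = $121,875.00 × 31.8% + 975 × $1.13 = $39,858.00.
Line 2 (W-857, Casia, 211 kg, $34,416.21):
Base rate for W-857 is 3%.
Duty = $34,416.21 × 3% = $1,032.49.
Line 3 (F-742, Taleth, 9,522 kg, $1,543,420.98):
Code F-742 is under a tariff-rate quota (threshold 3,723 kg). In-quota: 3,723 kg at 7%; over-quota: 5,799 kg at 31%.
Pro-rata value split: in-quota = $1,543,420.98 × 3,723/9,522 = $603,461.07; over-quota = $1,543,420.98 − $603,461.07 = $939,959.91.
In-quota duty = $603,461.07 × 7% = $42,242.27. Over-quota duty = $939,959.91 × 31% = $291,387.57.
Line duty = $42,242.27 + $291,387.57 = $333,629.84.
Line 4 (S-356, Vinica, 819 units, $150,040.80):
Base rate for S-356 is 20%.
Duty = $150,040.80 × 20% = $30,008.16.
Total = $39,858.00 + $1,032.49 + $333,629.84 + $30,008.16 = $404,528.49.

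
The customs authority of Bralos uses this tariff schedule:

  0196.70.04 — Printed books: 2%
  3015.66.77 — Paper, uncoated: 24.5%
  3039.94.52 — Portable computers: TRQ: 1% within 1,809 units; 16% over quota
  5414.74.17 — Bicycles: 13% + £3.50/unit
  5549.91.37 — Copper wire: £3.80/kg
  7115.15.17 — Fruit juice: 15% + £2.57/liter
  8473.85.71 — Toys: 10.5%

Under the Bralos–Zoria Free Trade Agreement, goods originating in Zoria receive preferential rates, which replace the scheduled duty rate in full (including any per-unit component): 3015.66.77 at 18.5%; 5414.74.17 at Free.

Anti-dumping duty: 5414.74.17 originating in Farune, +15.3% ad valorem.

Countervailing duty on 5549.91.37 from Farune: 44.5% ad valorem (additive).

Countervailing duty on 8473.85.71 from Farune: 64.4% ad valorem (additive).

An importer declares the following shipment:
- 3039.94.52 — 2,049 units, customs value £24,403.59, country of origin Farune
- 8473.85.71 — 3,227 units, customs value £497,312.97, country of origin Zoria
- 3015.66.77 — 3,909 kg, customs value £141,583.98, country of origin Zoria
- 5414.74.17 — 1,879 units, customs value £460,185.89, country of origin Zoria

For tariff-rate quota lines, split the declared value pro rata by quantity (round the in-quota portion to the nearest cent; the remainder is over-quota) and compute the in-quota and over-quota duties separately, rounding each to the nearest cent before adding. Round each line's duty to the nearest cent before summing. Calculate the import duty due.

Line 1 (3039.94.52, Farune, 2,049 units, £24,403.59):
Code 3039.94.52 is under a tariff-rate quota (threshold 1,809 units). In-quota: 1,809 units at 1%; over-quota: 240 units at 16%.
Pro-rata value split: in-quota = £24,403.59 × 1,809/2,049 = £21,545.19; over-quota = £24,403.59 − £21,545.19 = £2,858.40.
In-quota duty = £21,545.19 × 1% = £215.45. Over-quota duty = £2,858.40 × 16% = £457.34.
Line duty = £215.45 + £457.34 = £672.79.
Line 2 (8473.85.71, Zoria, 3,227 units, £497,312.97):
Base rate for 8473.85.71 is 10.5%.
Origin Zoria is the FTA partner but 8473.85.71 is not on the preference list; base rate stands.
The additional-duty order on 8473.85.71 targets Farune, not Zoria; it does not apply.
Duty = £497,312.97 × 10.5% = £52,217.86.
Line 3 (3015.66.77, Zoria, 3,909 kg, £141,583.98):
Base rate for 3015.66.77 is 24.5%.
Origin Zoria qualifies under the Bralos–Zoria agreement and 3015.66.77 is covered: preferential rate 18.5% applies instead.
Duty = £141,583.98 × 18.5% = £26,193.04.
Line 4 (5414.74.17, Zoria, 1,879 units, £460,185.89):
Base rate for 5414.74.17 is 13% + £3.50/unit.
Origin Zoria qualifies under the Bralos–Zoria agreement and 5414.74.17 is covered: preferential rate Free applies instead.
The additional-duty order on 5414.74.17 targets Farune, not Zoria; it does not apply.
Duty = £460,185.89 × 0% = £0.00.
Total = £672.79 + £52,217.86 + £26,193.04 + £0.00 = £79,083.69.

£79,083.69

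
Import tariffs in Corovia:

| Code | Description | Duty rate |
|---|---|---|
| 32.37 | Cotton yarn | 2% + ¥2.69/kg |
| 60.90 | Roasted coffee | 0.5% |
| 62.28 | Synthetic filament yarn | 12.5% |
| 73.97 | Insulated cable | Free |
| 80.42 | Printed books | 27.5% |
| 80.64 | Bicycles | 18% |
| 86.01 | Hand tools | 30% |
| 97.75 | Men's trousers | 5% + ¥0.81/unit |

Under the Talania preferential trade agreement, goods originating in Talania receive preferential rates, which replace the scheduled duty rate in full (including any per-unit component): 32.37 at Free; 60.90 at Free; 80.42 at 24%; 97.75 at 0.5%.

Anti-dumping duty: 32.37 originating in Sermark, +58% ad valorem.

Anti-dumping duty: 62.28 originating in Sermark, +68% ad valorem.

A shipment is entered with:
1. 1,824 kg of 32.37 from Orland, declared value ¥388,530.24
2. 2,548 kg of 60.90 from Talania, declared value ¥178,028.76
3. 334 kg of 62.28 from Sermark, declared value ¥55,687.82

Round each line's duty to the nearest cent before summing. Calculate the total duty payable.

Line 1 (32.37, Orland, 1,824 kg, ¥388,530.24):
Base rate for 32.37 is 2% + ¥2.69/kg.
32.37 has an FTA preferential rate, but origin Orland is not Talania; base rate stands.
The additional-duty order on 32.37 targets Sermark, not Orland; it does not apply.
Duty = ¥388,530.24 × 2% + 1,824 × ¥2.69 = ¥12,677.16.
Line 2 (60.90, Talania, 2,548 kg, ¥178,028.76):
Base rate for 60.90 is 0.5%.
Origin Talania qualifies under the Corovia–Talania agreement and 60.90 is covered: preferential rate Free applies instead.
Duty = ¥178,028.76 × 0% = ¥0.00.
Line 3 (62.28, Sermark, 334 kg, ¥55,687.82):
Base rate for 62.28 is 12.5%.
Additional duty on 62.28 from Sermark: +68%. Applied ad valorem rate: 12.5% + 68% = 80.5%.
Duty = ¥55,687.82 × 80.5% = ¥44,828.70.
Total = ¥12,677.16 + ¥0.00 + ¥44,828.70 = ¥57,505.86.

¥57,505.86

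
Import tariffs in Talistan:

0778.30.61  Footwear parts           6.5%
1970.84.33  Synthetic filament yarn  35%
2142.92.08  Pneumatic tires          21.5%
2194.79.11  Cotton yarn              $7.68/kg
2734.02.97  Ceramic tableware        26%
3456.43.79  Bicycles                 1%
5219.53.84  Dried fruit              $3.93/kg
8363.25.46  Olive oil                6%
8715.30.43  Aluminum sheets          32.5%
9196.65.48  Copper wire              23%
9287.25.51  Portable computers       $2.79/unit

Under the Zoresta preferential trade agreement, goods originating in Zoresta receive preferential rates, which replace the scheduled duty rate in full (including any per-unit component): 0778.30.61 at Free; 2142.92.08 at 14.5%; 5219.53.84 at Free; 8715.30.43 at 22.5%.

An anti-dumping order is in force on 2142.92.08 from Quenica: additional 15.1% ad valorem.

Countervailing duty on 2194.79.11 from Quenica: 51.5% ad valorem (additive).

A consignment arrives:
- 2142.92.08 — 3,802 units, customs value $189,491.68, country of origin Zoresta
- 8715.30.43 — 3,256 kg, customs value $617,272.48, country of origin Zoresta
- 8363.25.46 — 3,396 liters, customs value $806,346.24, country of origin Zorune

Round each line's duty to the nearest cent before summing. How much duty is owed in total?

$214,743.37

Line 1 (2142.92.08, Zoresta, 3,802 units, $189,491.68):
Base rate for 2142.92.08 is 21.5%.
Origin Zoresta qualifies under the Talistan–Zoresta agreement and 2142.92.08 is covered: preferential rate 14.5% applies instead.
The additional-duty order on 2142.92.08 targets Quenica, not Zoresta; it does not apply.
Duty = $189,491.68 × 14.5% = $27,476.29.
Line 2 (8715.30.43, Zoresta, 3,256 kg, $617,272.48):
Base rate for 8715.30.43 is 32.5%.
Origin Zoresta qualifies under the Talistan–Zoresta agreement and 8715.30.43 is covered: preferential rate 22.5% applies instead.
Duty = $617,272.48 × 22.5% = $138,886.31.
Line 3 (8363.25.46, Zorune, 3,396 liters, $806,346.24):
Base rate for 8363.25.46 is 6%.
Duty = $806,346.24 × 6% = $48,380.77.
Total = $27,476.29 + $138,886.31 + $48,380.77 = $214,743.37.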